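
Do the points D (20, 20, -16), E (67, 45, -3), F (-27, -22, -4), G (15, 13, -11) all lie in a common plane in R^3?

The four points are coplanar iff the 3×3 determinant with rows DE, DF, DG is zero.
Rows: (47, 25, 13), (-47, -42, 12), (-5, -7, 5).
Expanding along the first row: (47)(-126) − (25)(-175) + (13)(119) = 0.
Zero determinant ⇒ coplanar.

Yes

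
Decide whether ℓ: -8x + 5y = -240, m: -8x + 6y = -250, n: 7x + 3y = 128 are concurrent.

Lines aᵢx + bᵢy = cᵢ with pairwise distinct directions are concurrent exactly when det[aᵢ bᵢ cᵢ] = 0.
Here the determinant is 66.
Nonzero, so no common point exists.

No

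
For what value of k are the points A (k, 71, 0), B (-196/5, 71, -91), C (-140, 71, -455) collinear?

Collinearity requires AB × AC = 0; each component is linear in k.
The y-component gives (-364)k + (-5096) = 0, so k = -14.
The remaining components then also vanish.

-14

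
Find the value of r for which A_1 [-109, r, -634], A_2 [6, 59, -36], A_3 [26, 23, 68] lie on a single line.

Direction A_2A_3 = (20, -36, 104). From the x-coordinate of A_1, the parameter along the line is τ = (-109 − 6)/20 = -23/4.
Then r = 59 + (-23/4)·(-36) = 266.

266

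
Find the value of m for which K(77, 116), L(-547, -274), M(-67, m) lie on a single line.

Collinearity: (M − K) must be parallel to (L − K) = (-624, -390).
Cross-multiplying the components: (m − 116)·(-624) = (-144)·(-390).
Solving gives m = 26.

26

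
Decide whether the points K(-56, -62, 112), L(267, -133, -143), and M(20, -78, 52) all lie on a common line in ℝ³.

No

KL = (323, -71, -255), KM = (76, -16, -60).
Comparing components 2 and 3: (-71)(-60) − (-255)(-16) = 180 ≠ 0, so KL and KM are not parallel and the points are not collinear.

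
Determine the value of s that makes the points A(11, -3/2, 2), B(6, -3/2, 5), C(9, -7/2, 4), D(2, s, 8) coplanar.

-3

The points are coplanar iff AB · (AC × AD) = 0.
Expanding, this is linear in s: (4)s + (12) = 0.
So s = -3.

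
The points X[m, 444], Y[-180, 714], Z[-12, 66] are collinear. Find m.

Collinearity: (X − Y) must be parallel to (Z − Y) = (168, -648).
Cross-multiplying the components: (m − (-180))·(-648) = (-270)·(168).
Solving gives m = -110.

-110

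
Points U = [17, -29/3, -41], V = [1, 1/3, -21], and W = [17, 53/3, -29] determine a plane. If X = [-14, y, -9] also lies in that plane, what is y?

-17/3

Coplanarity requires UV · (UW × UX) = 0.
UV = (-16, 10, 20), UW = (0, 82/3, 12); the triple product is linear in y with coefficient 192 and constant term 1088.
Setting it to zero: y = -17/3.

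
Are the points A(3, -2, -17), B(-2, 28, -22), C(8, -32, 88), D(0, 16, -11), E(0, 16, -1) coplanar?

Yes

The plane through A, B, C has normal n = AB × AC = (3000, 500, 0) and equation n·P = 8000.
Checking the remaining points: n·D = 8000, n·E = 8000.
All equal 8000, so all 5 points lie in one plane.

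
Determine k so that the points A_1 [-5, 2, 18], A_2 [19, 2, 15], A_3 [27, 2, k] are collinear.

14

Direction A_1A_2 = (24, 0, -3). From the x-coordinate of A_3, the parameter along the line is τ = (27 − (-5))/24 = 4/3.
Then k = 18 + 4/3·(-3) = 14.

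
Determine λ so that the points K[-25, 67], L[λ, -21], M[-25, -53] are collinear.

-25

The three points are collinear iff det[KL; KM] = 0.
This determinant is linear in λ: (-120)λ + (-3000) = 0, so λ = -25.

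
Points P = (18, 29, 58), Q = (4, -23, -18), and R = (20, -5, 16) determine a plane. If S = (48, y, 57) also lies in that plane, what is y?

12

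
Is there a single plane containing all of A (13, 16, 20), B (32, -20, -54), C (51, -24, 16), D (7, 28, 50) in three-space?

With A as base: AB = (19, -36, -74), AC = (38, -40, -4), AD = (-6, 12, 30).
AC × AD = (-1152, -1116, 216).
AB · (AC × AD) = 2304.
Since 2304 ≠ 0, the four points are not coplanar.

No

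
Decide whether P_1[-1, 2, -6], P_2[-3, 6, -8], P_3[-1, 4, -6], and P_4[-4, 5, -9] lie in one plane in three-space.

With P_1 as base: P_1P_2 = (-2, 4, -2), P_1P_3 = (0, 2, 0), P_1P_4 = (-3, 3, -3).
P_1P_3 × P_1P_4 = (-6, 0, 6).
P_1P_2 · (P_1P_3 × P_1P_4) = 0.
The scalar triple product vanishes, so the four points are coplanar.

Yes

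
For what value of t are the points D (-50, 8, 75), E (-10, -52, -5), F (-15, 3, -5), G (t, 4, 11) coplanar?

-22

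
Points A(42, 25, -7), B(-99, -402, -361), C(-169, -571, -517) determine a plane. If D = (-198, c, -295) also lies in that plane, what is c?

-17

A normal to the plane is n = AB × AC = (6786, 2784, -6061).
D lies in the plane iff n · AD = 0.
This gives (2784)c + (47328) = 0, so c = -17.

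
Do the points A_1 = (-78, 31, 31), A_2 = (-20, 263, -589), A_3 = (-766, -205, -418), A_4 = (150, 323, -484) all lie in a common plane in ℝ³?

No

The four points are coplanar iff the 3×3 determinant with rows A_1A_2, A_1A_3, A_1A_4 is zero.
Rows: (58, 232, -620), (-688, -236, -449), (228, 292, -515).
Expanding along the first row: (58)(252648) − (232)(456692) + (-620)(-147088) = -104400.
Nonzero ⇒ not coplanar.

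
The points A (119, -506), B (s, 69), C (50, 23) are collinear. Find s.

The three points are collinear iff det[AB; AC] = 0.
This determinant is linear in s: (529)s + (-23276) = 0, so s = 44.

44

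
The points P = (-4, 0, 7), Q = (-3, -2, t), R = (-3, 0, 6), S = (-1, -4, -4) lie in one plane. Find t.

2

Normal to plane PRS: n = (-4, 8, -4); plane equation n·X = -12.
Requiring n·Q = -12: (-4)t + (-4) = -12.
So t = 2.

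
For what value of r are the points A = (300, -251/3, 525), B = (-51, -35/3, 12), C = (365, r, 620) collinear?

-97

Direction AB = (-351, 72, -513). From the x-coordinate of C, the parameter along the line is τ = (365 − 300)/(-351) = -5/27.
Then r = (-251/3) + (-5/27)·(72) = -97.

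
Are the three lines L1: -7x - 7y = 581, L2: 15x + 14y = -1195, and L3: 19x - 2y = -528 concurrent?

Lines aᵢx + bᵢy = cᵢ with pairwise distinct directions are concurrent exactly when det[aᵢ bᵢ cᵢ] = 0.
Here the determinant is -7.
Nonzero, so no common point exists.

No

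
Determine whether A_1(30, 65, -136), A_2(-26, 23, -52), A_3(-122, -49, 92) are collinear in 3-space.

A_1A_2 = (-56, -42, 84), A_1A_3 = (-152, -114, 228).
Each component of A_1A_3 is 19/7 times the corresponding component of A_1A_2, so A_1A_3 = 19/7·A_1A_2 and the points are collinear.

Yes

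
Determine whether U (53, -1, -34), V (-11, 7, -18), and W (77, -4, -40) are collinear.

UV = (-64, 8, 16), UW = (24, -3, -6).
Each component of UW is -3/8 times the corresponding component of UV, so UW = -3/8·UV and the points are collinear.

Yes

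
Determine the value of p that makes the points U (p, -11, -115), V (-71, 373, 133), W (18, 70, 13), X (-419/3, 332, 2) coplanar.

-77/3

The points are coplanar iff UV · (UW × UX) = 0.
Expanding, this is linear in p: (-34773)p + (-892507) = 0.
So p = -77/3.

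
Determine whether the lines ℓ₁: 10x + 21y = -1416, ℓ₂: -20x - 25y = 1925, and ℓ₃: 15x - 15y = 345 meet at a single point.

Intersecting ℓ₁ and ℓ₂: solving the 2×2 system gives (x, y) = (-1005/34, -907/17).
Substitute into ℓ₃: (15)(-1005/34) + (-15)(-907/17) = 12135/34.
But ℓ₃ requires 345 ≠ 12135/34, so the three lines have no common point.

No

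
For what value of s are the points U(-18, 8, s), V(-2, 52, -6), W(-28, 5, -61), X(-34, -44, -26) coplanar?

Coplanarity ⇔ det[UV; UW; UX] = 0.
Expanding, this is linear in s: (-992)s + (-20832) = 0.
So s = -21.

-21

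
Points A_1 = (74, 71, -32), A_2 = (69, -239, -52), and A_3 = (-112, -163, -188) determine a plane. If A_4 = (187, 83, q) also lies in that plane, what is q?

A normal to the plane is n = A_1A_2 × A_1A_3 = (43680, 2940, -56490).
A_4 lies in the plane iff n · A_1A_4 = 0.
This gives (-56490)q + (3163440) = 0, so q = 56.

56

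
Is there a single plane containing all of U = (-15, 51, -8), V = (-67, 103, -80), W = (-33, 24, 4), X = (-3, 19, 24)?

With U as base: UV = (-52, 52, -72), UW = (-18, -27, 12), UX = (12, -32, 32).
UW × UX = (-480, 720, 900).
UV · (UW × UX) = -2400.
Since -2400 ≠ 0, the four points are not coplanar.

No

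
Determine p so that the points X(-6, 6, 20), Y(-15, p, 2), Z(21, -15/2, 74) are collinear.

21/2

Direction XZ = (27, -27/2, 54). From the x-coordinate of Y, the parameter along the line is τ = (-15 − (-6))/27 = -1/3.
Then p = 6 + (-1/3)·(-27/2) = 21/2.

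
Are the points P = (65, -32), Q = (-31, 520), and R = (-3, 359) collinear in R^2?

Yes

PQ = (-96, 552), PR = (-68, 391).
Twice the signed area of △PQR is (-96)(391) − (552)(-68) = 0.
The triangle is degenerate (zero area), so the points are collinear.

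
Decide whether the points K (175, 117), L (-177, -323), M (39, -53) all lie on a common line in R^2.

KL = (-352, -440), KM = (-136, -170).
Checking proportionality: KM = 17/44·KL, so the vectors are parallel and the points are collinear.

Yes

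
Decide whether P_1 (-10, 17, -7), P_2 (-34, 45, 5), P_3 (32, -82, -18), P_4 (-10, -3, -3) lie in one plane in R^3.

Yes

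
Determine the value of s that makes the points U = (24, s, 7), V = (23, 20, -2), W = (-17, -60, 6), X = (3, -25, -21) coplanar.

24

The points are coplanar iff UV · (UW × UX) = 0.
Expanding, this is linear in s: (920)s + (-22080) = 0.
So s = 24.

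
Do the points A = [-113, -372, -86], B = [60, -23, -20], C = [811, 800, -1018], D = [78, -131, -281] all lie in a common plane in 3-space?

Yes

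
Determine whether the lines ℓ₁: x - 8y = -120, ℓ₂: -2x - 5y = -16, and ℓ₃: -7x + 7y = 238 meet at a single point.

No

Intersecting ℓ₁ and ℓ₂: solving the 2×2 system gives (x, y) = (-472/21, 256/21).
Substitute into ℓ₃: (-7)(-472/21) + (7)(256/21) = 728/3.
But ℓ₃ requires 238 ≠ 728/3, so the three lines have no common point.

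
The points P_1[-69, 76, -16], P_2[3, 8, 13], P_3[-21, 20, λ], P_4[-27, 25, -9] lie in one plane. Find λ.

Normal to plane P_1P_2P_4: n = (1003, 714, -816); plane equation n·P = -1887.
Requiring n·P_3 = -1887: (-816)λ + (-6783) = -1887.
So λ = -6.

-6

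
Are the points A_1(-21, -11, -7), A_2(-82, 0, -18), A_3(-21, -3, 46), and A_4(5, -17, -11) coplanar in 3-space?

With A_1 as base: A_1A_2 = (-61, 11, -11), A_1A_3 = (0, 8, 53), A_1A_4 = (26, -6, -4).
A_1A_3 × A_1A_4 = (286, 1378, -208).
A_1A_2 · (A_1A_3 × A_1A_4) = 0.
The scalar triple product vanishes, so the four points are coplanar.

Yes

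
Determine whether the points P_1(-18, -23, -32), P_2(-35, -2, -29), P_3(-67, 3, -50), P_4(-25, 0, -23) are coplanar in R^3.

No

A normal to the plane through P_1, P_2, P_3 is n = P_1P_2 × P_1P_3 = (-456, -453, 587).
The plane has equation n·P = -157. For P_4: n·P_4 = -2101.
-2101 ≠ -157, so P_4 is off the plane.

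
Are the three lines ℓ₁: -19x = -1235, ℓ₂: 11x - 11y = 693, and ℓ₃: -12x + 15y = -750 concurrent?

Intersecting ℓ₁ and ℓ₂: solving the 2×2 system gives (x, y) = (65, 2).
Substitute into ℓ₃: (-12)(65) + (15)(2) = -750.
This equals -750, so (65, 2) lies on all three lines and they are concurrent.

Yes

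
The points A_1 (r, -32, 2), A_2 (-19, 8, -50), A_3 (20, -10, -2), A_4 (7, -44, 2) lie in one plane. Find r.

13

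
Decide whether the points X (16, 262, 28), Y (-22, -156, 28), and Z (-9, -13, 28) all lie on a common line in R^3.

Yes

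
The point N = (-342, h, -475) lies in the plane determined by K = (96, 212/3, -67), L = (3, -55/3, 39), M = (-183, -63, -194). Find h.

-230/3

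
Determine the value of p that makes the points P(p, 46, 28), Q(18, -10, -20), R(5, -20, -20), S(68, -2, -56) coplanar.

38

Coplanarity ⇔ det[PQ; PR; PS] = 0.
Expanding, this is linear in p: (-360)p + (13680) = 0.
So p = 38.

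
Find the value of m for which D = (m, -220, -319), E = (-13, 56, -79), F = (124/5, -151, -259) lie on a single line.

187/5

Collinearity requires DE × DF = 0; each component is linear in m.
The y-component gives (-180)m + (6732) = 0, so m = 187/5.
The remaining components then also vanish.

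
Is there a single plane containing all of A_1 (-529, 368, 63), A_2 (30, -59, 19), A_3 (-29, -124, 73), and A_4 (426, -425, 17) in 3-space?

No

With A_1 as base: A_1A_2 = (559, -427, -44), A_1A_3 = (500, -492, 10), A_1A_4 = (955, -793, -46).
A_1A_3 × A_1A_4 = (30562, 32550, 73360).
A_1A_2 · (A_1A_3 × A_1A_4) = -42532.
Since -42532 ≠ 0, the four points are not coplanar.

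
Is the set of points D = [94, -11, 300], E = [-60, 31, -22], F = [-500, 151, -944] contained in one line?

No

DE = (-154, 42, -322), DF = (-594, 162, -1244).
DE × DF = (-84, -308, 0).
The cross product is nonzero, so the points do not lie on one line.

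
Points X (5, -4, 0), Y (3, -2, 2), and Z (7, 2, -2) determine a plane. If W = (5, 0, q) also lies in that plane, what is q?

Coplanarity requires XY · (XZ × XW) = 0.
XY = (-2, 2, 2), XZ = (2, 6, -2); the triple product is linear in q with coefficient -16 and constant term 0.
Setting it to zero: q = 0.

0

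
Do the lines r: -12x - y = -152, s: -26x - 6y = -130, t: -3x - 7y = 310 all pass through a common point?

No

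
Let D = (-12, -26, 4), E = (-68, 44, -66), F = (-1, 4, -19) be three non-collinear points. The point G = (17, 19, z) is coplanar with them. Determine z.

Coplanarity requires DE · (DF × DG) = 0.
DE = (-56, 70, -70), DF = (11, 30, -23); the triple product is linear in z with coefficient -2450 and constant term -68600.
Setting it to zero: z = -28.

-28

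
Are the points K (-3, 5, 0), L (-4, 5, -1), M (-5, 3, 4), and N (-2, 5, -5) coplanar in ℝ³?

No

The four points are coplanar iff the 3×3 determinant with rows KL, KM, KN is zero.
Rows: (-1, 0, -1), (-2, -2, 4), (1, 0, -5).
Expanding along the first row: (-1)(10) − (0)(6) + (-1)(2) = -12.
Nonzero ⇒ not coplanar.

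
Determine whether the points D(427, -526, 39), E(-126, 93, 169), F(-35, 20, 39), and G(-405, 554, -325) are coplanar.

A normal to the plane through D, E, F is n = DE × DF = (-70980, -60060, -15960).
The plane has equation n·P = 660660. For G: n·G = 660660.
Equal, so G lies in the plane and all four are coplanar.

Yes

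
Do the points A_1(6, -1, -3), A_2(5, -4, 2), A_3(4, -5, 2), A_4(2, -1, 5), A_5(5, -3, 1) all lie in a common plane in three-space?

The plane through A_1, A_2, A_3 has normal n = A_1A_2 × A_1A_3 = (5, -5, -2) and equation n·P = 41.
Checking the remaining points: n·A_4 = 5, n·A_5 = 38.
Since n·A_4 = 5 ≠ 41, A_4 is off the plane and the points are not all coplanar.

No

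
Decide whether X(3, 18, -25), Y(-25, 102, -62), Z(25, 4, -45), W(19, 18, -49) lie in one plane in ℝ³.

With X as base: XY = (-28, 84, -37), XZ = (22, -14, -20), XW = (16, 0, -24).
XZ × XW = (336, 208, 224).
XY · (XZ × XW) = -224.
Since -224 ≠ 0, the four points are not coplanar.

No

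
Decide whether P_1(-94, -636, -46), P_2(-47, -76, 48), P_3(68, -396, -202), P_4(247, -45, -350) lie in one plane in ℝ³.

Yes

The four points are coplanar iff the 3×3 determinant with rows P_1P_2, P_1P_3, P_1P_4 is zero.
Rows: (47, 560, 94), (162, 240, -156), (341, 591, -304).
Expanding along the first row: (47)(19236) − (560)(3948) + (94)(13902) = 0.
Zero determinant ⇒ coplanar.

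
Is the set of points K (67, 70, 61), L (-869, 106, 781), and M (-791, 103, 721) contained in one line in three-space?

KL = (-936, 36, 720), KM = (-858, 33, 660).
KL × KM = (0, 0, 0).
The cross product vanishes, so the three points are collinear.

Yes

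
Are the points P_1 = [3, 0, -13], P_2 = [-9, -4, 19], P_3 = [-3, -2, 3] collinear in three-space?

P_1P_2 = (-12, -4, 32), P_1P_3 = (-6, -2, 16).
P_1P_2 × P_1P_3 = (0, 0, 0).
The cross product vanishes, so the three points are collinear.

Yes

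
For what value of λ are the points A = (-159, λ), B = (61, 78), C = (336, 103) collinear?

58

Collinearity: (A − B) must be parallel to (C − B) = (275, 25).
Cross-multiplying the components: (λ − 78)·(275) = (-220)·(25).
Solving gives λ = 58.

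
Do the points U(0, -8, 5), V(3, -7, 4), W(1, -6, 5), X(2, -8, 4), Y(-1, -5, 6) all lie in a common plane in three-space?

No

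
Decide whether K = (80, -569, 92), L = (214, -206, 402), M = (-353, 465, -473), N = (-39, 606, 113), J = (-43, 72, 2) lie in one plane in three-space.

The plane through K, L, M has normal n = KL × KM = (-525635, -58520, 295735) and equation n·P = 18454700.
Checking the remaining points: n·N = 18454700, n·J = 18980335.
Since n·J = 18980335 ≠ 18454700, J is off the plane and the points are not all coplanar.

No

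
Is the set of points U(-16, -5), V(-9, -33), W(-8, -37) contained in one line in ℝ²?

UV = (7, -28), UW = (8, -32).
Twice the signed area of △UVW is (7)(-32) − (-28)(8) = 0.
The triangle is degenerate (zero area), so the points are collinear.

Yes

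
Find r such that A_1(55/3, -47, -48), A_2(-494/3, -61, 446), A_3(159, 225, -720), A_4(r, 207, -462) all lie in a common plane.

Normal to plane A_1A_2A_3: n = (-124960, -160460/3, -143420/3); plane equation n·P = 2517660.
Requiring n·A_4 = 2517660: (-124960)r + (11014940) = 2517660.
So r = 68.

68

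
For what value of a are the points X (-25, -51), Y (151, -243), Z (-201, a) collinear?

The three points are collinear iff det[XY; XZ] = 0.
This determinant is linear in a: (176)a + (-24816) = 0, so a = 141.

141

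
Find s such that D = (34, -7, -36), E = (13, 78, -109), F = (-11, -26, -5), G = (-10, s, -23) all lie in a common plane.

-7

Coplanarity ⇔ det[DE; DF; DG] = 0.
Expanding, this is linear in s: (3936)s + (27552) = 0.
So s = -7.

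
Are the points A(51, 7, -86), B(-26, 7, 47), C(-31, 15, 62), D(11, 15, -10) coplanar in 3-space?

No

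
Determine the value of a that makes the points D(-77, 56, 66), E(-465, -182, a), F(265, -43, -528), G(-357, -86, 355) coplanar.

Coplanarity ⇔ det[DE; DF; DG] = 0.
Expanding, this is linear in a: (-76284)a + (32802120) = 0.
So a = 430.

430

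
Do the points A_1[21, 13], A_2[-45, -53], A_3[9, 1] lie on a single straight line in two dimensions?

A_1A_2 = (-66, -66), A_1A_3 = (-12, -12).
Twice the signed area of △A_1A_2A_3 is (-66)(-12) − (-66)(-12) = 0.
The triangle is degenerate (zero area), so the points are collinear.

Yes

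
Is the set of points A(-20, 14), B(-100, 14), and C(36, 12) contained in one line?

AB = (-80, 0), AC = (56, -2).
If collinear, AC would be a scalar multiple of AB. But (-80)·(-2) ≠ (0)·(56) (difference 160), so they are not parallel; the points are not collinear.

No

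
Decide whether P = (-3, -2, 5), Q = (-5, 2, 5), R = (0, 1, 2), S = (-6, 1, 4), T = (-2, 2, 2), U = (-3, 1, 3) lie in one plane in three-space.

The plane through P, Q, R has normal n = PQ × PR = (-12, -6, -18) and equation n·X = -42.
Checking the remaining points: n·S = -6, n·T = -24, n·U = -24.
Since n·S = -6 ≠ -42, S is off the plane and the points are not all coplanar.

No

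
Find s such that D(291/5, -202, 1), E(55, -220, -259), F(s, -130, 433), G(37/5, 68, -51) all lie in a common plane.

279/5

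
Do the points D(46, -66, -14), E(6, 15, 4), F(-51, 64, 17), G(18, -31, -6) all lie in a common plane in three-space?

With D as base: DE = (-40, 81, 18), DF = (-97, 130, 31), DG = (-28, 35, 8).
DF × DG = (-45, -92, 245).
DE · (DF × DG) = -1242.
Since -1242 ≠ 0, the four points are not coplanar.

No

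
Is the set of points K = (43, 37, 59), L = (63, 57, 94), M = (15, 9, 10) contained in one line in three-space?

Yes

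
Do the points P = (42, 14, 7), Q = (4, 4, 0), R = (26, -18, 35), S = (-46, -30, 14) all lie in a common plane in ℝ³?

A normal to the plane through P, Q, R is n = PQ × PR = (-504, 1176, 1056).
The plane has equation n·X = 2688. For S: n·S = 2688.
Equal, so S lies in the plane and all four are coplanar.

Yes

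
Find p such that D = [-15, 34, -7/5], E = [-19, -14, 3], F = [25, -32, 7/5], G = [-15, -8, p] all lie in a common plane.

The points are coplanar iff DE · (DF × DG) = 0.
Expanding, this is linear in p: (2184)p + (-24024/5) = 0.
So p = 11/5.

11/5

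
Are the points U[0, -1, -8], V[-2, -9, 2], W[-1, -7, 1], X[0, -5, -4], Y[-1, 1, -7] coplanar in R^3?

The plane through U, V, W has normal n = UV × UW = (-12, 8, 4) and equation n·P = -40.
Checking the remaining points: n·X = -56, n·Y = -8.
Since n·X = -56 ≠ -40, X is off the plane and the points are not all coplanar.

No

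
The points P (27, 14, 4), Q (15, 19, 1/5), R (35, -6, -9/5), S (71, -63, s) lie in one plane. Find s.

-57/5

Normal to plane PQR: n = (-105, -100, 200); plane equation n·X = -3435.
Requiring n·S = -3435: (200)s + (-1155) = -3435.
So s = -57/5.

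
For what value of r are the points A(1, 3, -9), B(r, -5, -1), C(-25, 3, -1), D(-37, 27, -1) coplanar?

Normal to plane ACD: n = (-192, -96, -624); plane equation n·P = 5136.
Requiring n·B = 5136: (-192)r + (1104) = 5136.
So r = -21.

-21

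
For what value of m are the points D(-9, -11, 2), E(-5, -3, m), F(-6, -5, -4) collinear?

Collinearity requires DE × DF = 0; each component is linear in m.
The x-component gives (-6)m + (-36) = 0, so m = -6.
The remaining components then also vanish.

-6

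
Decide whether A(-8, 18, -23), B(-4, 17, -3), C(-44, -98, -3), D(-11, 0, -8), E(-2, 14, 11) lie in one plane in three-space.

Yes

The plane through A, B, C has normal n = AB × AC = (2300, -800, -500) and equation n·P = -21300.
Checking the remaining points: n·D = -21300, n·E = -21300.
All equal -21300, so all 5 points lie in one plane.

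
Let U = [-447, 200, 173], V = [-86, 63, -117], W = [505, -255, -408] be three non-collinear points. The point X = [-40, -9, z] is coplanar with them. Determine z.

Coplanarity requires UV · (UW × UX) = 0.
UV = (361, -137, -290), UW = (952, -455, -581); the triple product is linear in z with coefficient -33831 and constant term -1590057.
Setting it to zero: z = -47.

-47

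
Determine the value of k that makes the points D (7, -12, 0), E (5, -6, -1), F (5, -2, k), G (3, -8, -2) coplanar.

-1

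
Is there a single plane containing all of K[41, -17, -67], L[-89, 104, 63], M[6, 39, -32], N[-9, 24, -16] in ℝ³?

No

The four points are coplanar iff the 3×3 determinant with rows KL, KM, KN is zero.
Rows: (-130, 121, 130), (-35, 56, 35), (-50, 41, 51).
Expanding along the first row: (-130)(1421) − (121)(-35) + (130)(1365) = -3045.
Nonzero ⇒ not coplanar.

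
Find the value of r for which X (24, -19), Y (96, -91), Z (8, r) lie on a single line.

Collinearity: (Z − X) must be parallel to (Y − X) = (72, -72).
Cross-multiplying the components: (r − (-19))·(72) = (-16)·(-72).
Solving gives r = -3.

-3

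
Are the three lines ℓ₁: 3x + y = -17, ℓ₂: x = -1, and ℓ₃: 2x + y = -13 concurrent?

Lines aᵢx + bᵢy = cᵢ with pairwise distinct directions are concurrent exactly when det[aᵢ bᵢ cᵢ] = 0.
Here the determinant is -3.
Nonzero, so no common point exists.

No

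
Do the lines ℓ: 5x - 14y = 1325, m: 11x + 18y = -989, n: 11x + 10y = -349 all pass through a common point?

Yes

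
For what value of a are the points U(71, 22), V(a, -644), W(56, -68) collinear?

-40

Collinearity: (V − U) must be parallel to (W − U) = (-15, -90).
Cross-multiplying the components: (a − 71)·(-90) = (-666)·(-15).
Solving gives a = -40.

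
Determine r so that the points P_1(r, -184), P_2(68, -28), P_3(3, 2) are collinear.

The three points are collinear iff det[P_1P_2; P_1P_3] = 0.
This determinant is linear in r: (-30)r + (12180) = 0, so r = 406.

406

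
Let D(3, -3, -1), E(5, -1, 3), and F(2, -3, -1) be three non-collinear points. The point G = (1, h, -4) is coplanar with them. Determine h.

-9/2

A normal to the plane is n = DE × DF = (0, -4, 2).
G lies in the plane iff n · DG = 0.
This gives (-4)h + (-18) = 0, so h = -9/2.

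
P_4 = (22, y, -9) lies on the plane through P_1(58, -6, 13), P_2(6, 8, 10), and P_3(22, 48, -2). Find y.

72

Coplanarity requires P_1P_2 · (P_1P_3 × P_1P_4) = 0.
P_1P_2 = (-52, 14, -3), P_1P_3 = (-36, 54, -15); the triple product is linear in y with coefficient -672 and constant term 48384.
Setting it to zero: y = 72.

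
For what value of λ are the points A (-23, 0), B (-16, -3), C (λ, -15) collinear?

Collinearity: (C − A) must be parallel to (B − A) = (7, -3).
Cross-multiplying the components: (λ − (-23))·(-3) = (-15)·(7).
Solving gives λ = 12.

12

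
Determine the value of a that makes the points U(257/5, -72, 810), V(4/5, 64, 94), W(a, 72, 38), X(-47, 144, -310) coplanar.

Normal to plane UVX: n = (2336, 68912/5, 12264/5); plane equation n·P = 5572528/5.
Requiring n·W = 5572528/5: (2336)a + (5427696/5) = 5572528/5.
So a = 62/5.

62/5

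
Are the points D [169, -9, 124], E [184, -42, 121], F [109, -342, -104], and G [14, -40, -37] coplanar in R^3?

Yes

With D as base: DE = (15, -33, -3), DF = (-60, -333, -228), DG = (-155, -31, -161).
DF × DG = (46545, 25680, -49755).
DE · (DF × DG) = 0.
The scalar triple product vanishes, so the four points are coplanar.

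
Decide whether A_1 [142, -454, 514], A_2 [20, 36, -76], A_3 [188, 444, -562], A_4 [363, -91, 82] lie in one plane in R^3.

No

With A_1 as base: A_1A_2 = (-122, 490, -590), A_1A_3 = (46, 898, -1076), A_1A_4 = (221, 363, -432).
A_1A_3 × A_1A_4 = (2652, -217924, -181760).
A_1A_2 · (A_1A_3 × A_1A_4) = 132096.
Since 132096 ≠ 0, the four points are not coplanar.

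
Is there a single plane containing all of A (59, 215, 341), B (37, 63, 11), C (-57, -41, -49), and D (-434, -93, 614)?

With A as base: AB = (-22, -152, -330), AC = (-116, -256, -390), AD = (-493, -308, 273).
AC × AD = (-190008, 223938, -90480).
AB · (AC × AD) = 0.
The scalar triple product vanishes, so the four points are coplanar.

Yes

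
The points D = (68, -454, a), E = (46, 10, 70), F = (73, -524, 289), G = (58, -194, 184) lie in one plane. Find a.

Coplanarity ⇔ det[DE; DF; DG] = 0.
Expanding, this is linear in a: (-900)a + (210600) = 0.
So a = 234.

234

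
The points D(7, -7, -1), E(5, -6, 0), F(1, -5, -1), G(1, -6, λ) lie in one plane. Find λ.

Normal to plane DEF: n = (-2, -6, 2); plane equation n·P = 26.
Requiring n·G = 26: (2)λ + (34) = 26.
So λ = -4.

-4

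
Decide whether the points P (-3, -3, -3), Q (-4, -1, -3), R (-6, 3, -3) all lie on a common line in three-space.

Yes

PQ = (-1, 2, 0), PR = (-3, 6, 0).
PQ × PR = (0, 0, 0).
The cross product vanishes, so the three points are collinear.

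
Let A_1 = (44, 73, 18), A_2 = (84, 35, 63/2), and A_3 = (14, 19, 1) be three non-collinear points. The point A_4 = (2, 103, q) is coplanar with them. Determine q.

A normal to the plane is n = A_1A_2 × A_1A_3 = (1375, 275, -3300).
A_4 lies in the plane iff n · A_1A_4 = 0.
This gives (-3300)q + (9900) = 0, so q = 3.

3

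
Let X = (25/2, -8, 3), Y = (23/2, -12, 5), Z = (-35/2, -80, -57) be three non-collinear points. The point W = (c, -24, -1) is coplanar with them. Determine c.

7

Coplanarity requires XY · (XZ × XW) = 0.
XY = (-1, -4, 2), XZ = (-30, -72, -60); the triple product is linear in c with coefficient 384 and constant term -2688.
Setting it to zero: c = 7.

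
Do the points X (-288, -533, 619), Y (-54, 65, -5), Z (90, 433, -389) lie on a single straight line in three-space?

XY = (234, 598, -624), XZ = (378, 966, -1008).
Each component of XZ is 21/13 times the corresponding component of XY, so XZ = 21/13·XY and the points are collinear.

Yes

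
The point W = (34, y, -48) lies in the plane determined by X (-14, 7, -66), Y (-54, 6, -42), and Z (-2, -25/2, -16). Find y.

The plane through X, Y, Z has equation 418x + 2288y + 792z = -42108.
Substituting W: (2288)y + (-23804) = -42108, so y = -8.

-8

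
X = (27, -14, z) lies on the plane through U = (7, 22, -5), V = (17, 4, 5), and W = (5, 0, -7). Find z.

The plane through U, V, W has equation 256x − 256z = 3072.
Substituting X: (-256)z + (6912) = 3072, so z = 15.

15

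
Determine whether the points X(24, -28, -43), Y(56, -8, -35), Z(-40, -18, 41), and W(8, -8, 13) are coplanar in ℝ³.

The four points are coplanar iff the 3×3 determinant with rows XY, XZ, XW is zero.
Rows: (32, 20, 8), (-64, 10, 84), (-16, 20, 56).
Expanding along the first row: (32)(-1120) − (20)(-2240) + (8)(-1120) = 0.
Zero determinant ⇒ coplanar.

Yes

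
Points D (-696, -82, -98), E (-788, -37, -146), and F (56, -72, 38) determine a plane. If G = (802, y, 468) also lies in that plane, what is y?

-497

The plane through D, E, F has equation 6600x − 23584y − 34760z = 746768.
Substituting G: (-23584)y + (-10974480) = 746768, so y = -497.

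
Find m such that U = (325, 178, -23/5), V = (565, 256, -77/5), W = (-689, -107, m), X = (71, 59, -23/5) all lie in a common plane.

Coplanarity ⇔ det[UV; UW; UX] = 0.
Expanding, this is linear in m: (8748)m + (-481140) = 0.
So m = 55.

55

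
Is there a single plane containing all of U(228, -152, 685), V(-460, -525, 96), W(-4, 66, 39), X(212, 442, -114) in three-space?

No

With U as base: UV = (-688, -373, -589), UW = (-232, 218, -646), UX = (-16, 594, -799).
UW × UX = (209542, -175032, -134320).
UV · (UW × UX) = 236520.
Since 236520 ≠ 0, the four points are not coplanar.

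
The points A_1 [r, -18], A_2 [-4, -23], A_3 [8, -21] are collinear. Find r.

26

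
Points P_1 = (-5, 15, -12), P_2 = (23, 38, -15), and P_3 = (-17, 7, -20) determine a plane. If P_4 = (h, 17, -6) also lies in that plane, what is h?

Coplanarity requires P_1P_2 · (P_1P_3 × P_1P_4) = 0.
P_1P_2 = (28, 23, -3), P_1P_3 = (-12, -8, -8); the triple product is linear in h with coefficient -208 and constant term -208.
Setting it to zero: h = -1.

-1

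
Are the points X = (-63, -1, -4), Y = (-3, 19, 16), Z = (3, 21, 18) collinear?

XY = (60, 20, 20), XZ = (66, 22, 22).
Each component of XZ is 11/10 times the corresponding component of XY, so XZ = 11/10·XY and the points are collinear.

Yes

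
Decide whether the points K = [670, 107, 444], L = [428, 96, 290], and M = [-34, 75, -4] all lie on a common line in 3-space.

Yes

KL = (-242, -11, -154), KM = (-704, -32, -448).
KL × KM = (0, 0, 0).
The cross product vanishes, so the three points are collinear.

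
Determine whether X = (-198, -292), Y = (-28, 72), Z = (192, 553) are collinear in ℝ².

No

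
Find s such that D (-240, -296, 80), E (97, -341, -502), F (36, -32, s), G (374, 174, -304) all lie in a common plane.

-28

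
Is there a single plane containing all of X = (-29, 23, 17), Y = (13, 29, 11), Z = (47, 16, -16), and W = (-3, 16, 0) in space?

With X as base: XY = (42, 6, -6), XZ = (76, -7, -33), XW = (26, -7, -17).
XZ × XW = (-112, 434, -350).
XY · (XZ × XW) = 0.
The scalar triple product vanishes, so the four points are coplanar.

Yes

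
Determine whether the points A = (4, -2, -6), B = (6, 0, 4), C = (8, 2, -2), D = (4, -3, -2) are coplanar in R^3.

No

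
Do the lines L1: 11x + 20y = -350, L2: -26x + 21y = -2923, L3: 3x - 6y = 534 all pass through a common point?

No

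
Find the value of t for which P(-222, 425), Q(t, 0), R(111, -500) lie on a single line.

-69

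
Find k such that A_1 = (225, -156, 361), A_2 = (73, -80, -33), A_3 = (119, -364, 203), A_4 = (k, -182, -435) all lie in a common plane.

The points are coplanar iff A_1A_2 · (A_1A_3 × A_1A_4) = 0.
Expanding, this is linear in k: (-93960)k + (-10899360) = 0.
So k = -116.

-116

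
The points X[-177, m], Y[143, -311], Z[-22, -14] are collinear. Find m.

265

Collinearity: (X − Y) must be parallel to (Z − Y) = (-165, 297).
Cross-multiplying the components: (m − (-311))·(-165) = (-320)·(297).
Solving gives m = 265.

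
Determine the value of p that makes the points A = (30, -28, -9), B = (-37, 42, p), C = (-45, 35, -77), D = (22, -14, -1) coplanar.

-41

Normal to plane ACD: n = (1456, 1144, -546); plane equation n·P = 16562.
Requiring n·B = 16562: (-546)p + (-5824) = 16562.
So p = -41.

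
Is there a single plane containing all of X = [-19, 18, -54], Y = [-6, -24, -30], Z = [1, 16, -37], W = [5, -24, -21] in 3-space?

Yes

The four points are coplanar iff the 3×3 determinant with rows XY, XZ, XW is zero.
Rows: (13, -42, 24), (20, -2, 17), (24, -42, 33).
Expanding along the first row: (13)(648) − (-42)(252) + (24)(-792) = 0.
Zero determinant ⇒ coplanar.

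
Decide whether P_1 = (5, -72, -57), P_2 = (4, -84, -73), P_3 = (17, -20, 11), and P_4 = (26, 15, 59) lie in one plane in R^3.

No

The four points are coplanar iff the 3×3 determinant with rows P_1P_2, P_1P_3, P_1P_4 is zero.
Rows: (-1, -12, -16), (12, 52, 68), (21, 87, 116).
Expanding along the first row: (-1)(116) − (-12)(-36) + (-16)(-48) = 220.
Nonzero ⇒ not coplanar.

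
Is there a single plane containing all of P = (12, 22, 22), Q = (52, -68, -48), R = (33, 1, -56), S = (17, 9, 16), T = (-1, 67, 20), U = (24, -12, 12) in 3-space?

Yes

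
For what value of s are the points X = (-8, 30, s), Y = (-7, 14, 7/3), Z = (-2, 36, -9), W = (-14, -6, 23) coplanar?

41/3

Coplanarity ⇔ det[XY; XZ; XW] = 0.
Expanding, this is linear in s: (-54)s + (738) = 0.
So s = 41/3.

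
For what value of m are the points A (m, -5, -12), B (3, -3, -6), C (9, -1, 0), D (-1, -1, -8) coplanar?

Coplanarity ⇔ det[AB; AC; AD] = 0.
Expanding, this is linear in m: (16)m + (48) = 0.
So m = -3.

-3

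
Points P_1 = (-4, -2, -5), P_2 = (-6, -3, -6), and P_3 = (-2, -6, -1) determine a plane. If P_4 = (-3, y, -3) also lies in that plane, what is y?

-4

Coplanarity requires P_1P_2 · (P_1P_3 × P_1P_4) = 0.
P_1P_2 = (-2, -1, -1), P_1P_3 = (2, -4, 4); the triple product is linear in y with coefficient 6 and constant term 24.
Setting it to zero: y = -4.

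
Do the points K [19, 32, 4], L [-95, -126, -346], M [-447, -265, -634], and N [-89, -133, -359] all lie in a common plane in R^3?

No

A normal to the plane through K, L, M is n = KL × KM = (-3146, 90368, -39770).
The plane has equation n·P = 2672922. For N: n·N = 2538480.
2538480 ≠ 2672922, so N is off the plane.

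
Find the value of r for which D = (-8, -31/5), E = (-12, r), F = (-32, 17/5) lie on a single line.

-23/5

Collinearity: (E − D) must be parallel to (F − D) = (-24, 48/5).
Cross-multiplying the components: (r − (-31/5))·(-24) = (-4)·(48/5).
Solving gives r = -23/5.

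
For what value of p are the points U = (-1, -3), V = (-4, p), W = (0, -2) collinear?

Collinearity: (V − U) must be parallel to (W − U) = (1, 1).
Cross-multiplying the components: (p − (-3))·(1) = (-3)·(1).
Solving gives p = -6.

-6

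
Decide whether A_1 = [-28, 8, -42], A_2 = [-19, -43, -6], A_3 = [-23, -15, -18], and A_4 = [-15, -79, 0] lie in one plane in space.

A normal to the plane through A_1, A_2, A_3 is n = A_1A_2 × A_1A_3 = (-396, -36, 48).
The plane has equation n·P = 8784. For A_4: n·A_4 = 8784.
Equal, so A_4 lies in the plane and all four are coplanar.

Yes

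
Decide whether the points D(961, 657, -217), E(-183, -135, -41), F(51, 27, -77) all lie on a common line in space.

Yes

DE = (-1144, -792, 176), DF = (-910, -630, 140).
Each component of DF is 35/44 times the corresponding component of DE, so DF = 35/44·DE and the points are collinear.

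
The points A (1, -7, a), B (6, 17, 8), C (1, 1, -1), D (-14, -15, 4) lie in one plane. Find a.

-9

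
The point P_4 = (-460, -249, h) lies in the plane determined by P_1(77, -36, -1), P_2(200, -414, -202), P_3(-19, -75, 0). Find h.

7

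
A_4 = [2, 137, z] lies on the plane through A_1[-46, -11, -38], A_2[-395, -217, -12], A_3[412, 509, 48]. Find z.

A normal to the plane is n = A_1A_2 × A_1A_3 = (-31236, 41922, -87132).
A_4 lies in the plane iff n · A_1A_4 = 0.
This gives (-87132)z + (1394112) = 0, so z = 16.

16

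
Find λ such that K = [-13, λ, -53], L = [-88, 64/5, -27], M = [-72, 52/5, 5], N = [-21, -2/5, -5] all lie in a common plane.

-17/5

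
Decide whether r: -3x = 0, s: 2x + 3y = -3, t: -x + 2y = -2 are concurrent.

Intersecting r and s: solving the 2×2 system gives (x, y) = (0, -1).
Substitute into t: (-1)(0) + (2)(-1) = -2.
This equals -2, so (0, -1) lies on all three lines and they are concurrent.

Yes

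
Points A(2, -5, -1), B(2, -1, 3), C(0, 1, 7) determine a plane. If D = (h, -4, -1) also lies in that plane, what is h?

Coplanarity requires AB · (AC × AD) = 0.
AB = (0, 4, 4), AC = (-2, 6, 8); the triple product is linear in h with coefficient 8 and constant term -24.
Setting it to zero: h = 3.

3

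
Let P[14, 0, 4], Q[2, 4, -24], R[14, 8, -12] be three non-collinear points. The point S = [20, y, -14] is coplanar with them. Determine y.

14

Coplanarity requires PQ · (PR × PS) = 0.
PQ = (-12, 4, -28), PR = (0, 8, -16); the triple product is linear in y with coefficient -192 and constant term 2688.
Setting it to zero: y = 14.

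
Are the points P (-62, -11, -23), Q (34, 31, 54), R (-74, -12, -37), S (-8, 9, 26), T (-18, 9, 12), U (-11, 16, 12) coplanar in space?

No

The plane through P, Q, R has normal n = PQ × PR = (-511, 420, 408) and equation n·X = 17678.
Checking the remaining points: n·S = 18476, n·T = 17874, n·U = 17237.
Since n·S = 18476 ≠ 17678, S is off the plane and the points are not all coplanar.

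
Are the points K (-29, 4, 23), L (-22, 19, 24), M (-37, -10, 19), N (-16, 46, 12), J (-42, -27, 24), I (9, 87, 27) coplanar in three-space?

Yes

The plane through K, L, M has normal n = KL × KM = (-46, 20, 22) and equation n·P = 1920.
Checking the remaining points: n·N = 1920, n·J = 1920, n·I = 1920.
All equal 1920, so all 6 points lie in one plane.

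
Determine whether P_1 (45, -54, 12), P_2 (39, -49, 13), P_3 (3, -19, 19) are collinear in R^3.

P_1P_2 = (-6, 5, 1), P_1P_3 = (-42, 35, 7).
Each component of P_1P_3 is 7 times the corresponding component of P_1P_2, so P_1P_3 = 7·P_1P_2 and the points are collinear.

Yes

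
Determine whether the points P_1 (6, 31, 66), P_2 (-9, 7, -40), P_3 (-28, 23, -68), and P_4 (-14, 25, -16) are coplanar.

With P_1 as base: P_1P_2 = (-15, -24, -106), P_1P_3 = (-34, -8, -134), P_1P_4 = (-20, -6, -82).
P_1P_3 × P_1P_4 = (-148, -108, 44).
P_1P_2 · (P_1P_3 × P_1P_4) = 148.
Since 148 ≠ 0, the four points are not coplanar.

No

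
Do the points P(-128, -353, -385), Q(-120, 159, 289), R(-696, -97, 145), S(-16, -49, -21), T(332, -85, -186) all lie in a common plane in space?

Yes

The plane through P, Q, R has normal n = PQ × PR = (98816, -387072, 292864) and equation n·X = 11235328.
Checking the remaining points: n·S = 11235328, n·T = 11235328.
All equal 11235328, so all 5 points lie in one plane.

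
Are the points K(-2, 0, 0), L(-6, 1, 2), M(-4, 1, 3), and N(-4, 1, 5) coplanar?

No

The four points are coplanar iff the 3×3 determinant with rows KL, KM, KN is zero.
Rows: (-4, 1, 2), (-2, 1, 3), (-2, 1, 5).
Expanding along the first row: (-4)(2) − (1)(-4) + (2)(0) = -4.
Nonzero ⇒ not coplanar.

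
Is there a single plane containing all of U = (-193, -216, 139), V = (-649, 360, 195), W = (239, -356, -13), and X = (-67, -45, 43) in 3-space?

The four points are coplanar iff the 3×3 determinant with rows UV, UW, UX is zero.
Rows: (-456, 576, 56), (432, -140, -152), (126, 171, -96).
Expanding along the first row: (-456)(39432) − (576)(-22320) + (56)(91512) = 0.
Zero determinant ⇒ coplanar.

Yes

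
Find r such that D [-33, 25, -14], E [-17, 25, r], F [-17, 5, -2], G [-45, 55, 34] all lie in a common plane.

The points are coplanar iff DE · (DF × DG) = 0.
Expanding, this is linear in r: (240)r + (-17760) = 0.
So r = 74.

74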